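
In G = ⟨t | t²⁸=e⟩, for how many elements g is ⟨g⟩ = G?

G is cyclic of order 28. An element generates G iff its order is 28, and a cyclic group of order 28 has exactly φ(28) = 12 such elements.

Answer: 12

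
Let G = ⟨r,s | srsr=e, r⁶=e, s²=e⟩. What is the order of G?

Enumerate words in the generators, reducing via the relations: the distinct elements are
  {e, r, s, rs, r², r³, r⁴, r⁵, r²s, r³s, r⁴s, r⁵s}.
No further products give new elements, so |G| = 12.

Answer: 12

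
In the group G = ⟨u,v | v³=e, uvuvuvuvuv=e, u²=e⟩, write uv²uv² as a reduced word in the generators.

Multiply left to right, reducing at each step:
  u · v² = uv²
  (uv²) · u = uv²u
  (uv²u) · v² = uv²uv²

Answer: uv²uv²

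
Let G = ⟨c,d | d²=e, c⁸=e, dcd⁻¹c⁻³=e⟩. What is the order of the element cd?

Compute successive powers until reaching e:
  (cd)¹ = cd, (cd)² = c⁴, (cd)³ = c⁵d, (cd)⁴ = e.
The smallest positive k with (cd)ᵏ = e is 4.

Answer: 4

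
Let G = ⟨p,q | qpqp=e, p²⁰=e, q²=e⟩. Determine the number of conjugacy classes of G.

The conjugacy classes (representative and size) are:
  [e] (size 1), [p] (size 2), [p¹⁸] (size 2), [p³] (size 2), [p⁴] (size 2), [p¹⁵] (size 2), [p¹⁴] (size 2), [p⁷] (size 2), [p¹²] (size 2), [p¹¹] (size 2), [p¹⁰] (size 1), [p¹⁸q] (size 10), [p⁵q] (size 10).
Class equation: 1 + 2 + 2 + 2 + 2 + 2 + 2 + 2 + 2 + 2 + 1 + 10 + 10 = 40 = |G|. So G has 13 conjugacy classes.

Answer: 13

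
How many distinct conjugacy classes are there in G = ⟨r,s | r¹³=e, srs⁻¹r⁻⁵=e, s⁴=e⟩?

The conjugacy classes (representative and size) are:
  [e] (size 1), [r] (size 4), [r²] (size 4), [r⁹] (size 4), [r¹²s] (size 13), [r⁴s²] (size 13), [r¹²s³] (size 13).
Class equation: 1 + 4 + 4 + 4 + 13 + 13 + 13 = 52 = |G|. So G has 7 conjugacy classes.

Answer: 7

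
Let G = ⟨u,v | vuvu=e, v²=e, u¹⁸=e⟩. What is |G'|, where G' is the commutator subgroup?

G' = [G, G] is generated by all commutators. The generator-pair commutators are: [u, v] = u².
The subgroup they normally generate is {e, u², u⁴, u⁶, u⁸, u¹⁰, u¹², u¹⁴, u¹⁶}, of order 9.
Check: |G/G'| = 36/9 = 4 is the order of the abelianisation.

Answer: 9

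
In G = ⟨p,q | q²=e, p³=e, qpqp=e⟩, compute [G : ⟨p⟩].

First find ord(p) by computing successive powers:
  p¹ = p, p² = p², p³ = e.
So |⟨p⟩| = ord(p) = 3. With |G| = 6, by Lagrange [G : ⟨p⟩] = 6/3 = 2.

Answer: 2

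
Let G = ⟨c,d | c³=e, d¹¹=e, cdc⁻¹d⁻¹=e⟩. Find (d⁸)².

Compute successive powers of (d⁸), reducing at each step:
  (d⁸)²: (d⁸) · d⁸ = d⁵

Answer: d⁵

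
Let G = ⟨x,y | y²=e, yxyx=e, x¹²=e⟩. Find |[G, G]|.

G' = [G, G] is generated by all commutators. The generator-pair commutators are: [x, y] = x².
The subgroup they normally generate is {e, x², x⁴, x⁶, x⁸, x¹⁰}, of order 6.
Check: |G/G'| = 24/6 = 4 is the order of the abelianisation.

Answer: 6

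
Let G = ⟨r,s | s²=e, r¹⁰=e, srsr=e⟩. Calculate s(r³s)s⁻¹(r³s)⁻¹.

[s, (r³s)] = s·(r³s)·s⁻¹·(r³s)⁻¹.
  s · (r³s) = r⁷
  (r⁷) · s = r⁷s
  (r⁷s) · (r³s) = r⁴

Answer: r⁴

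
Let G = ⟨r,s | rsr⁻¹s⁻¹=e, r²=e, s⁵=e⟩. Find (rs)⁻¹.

The order of (rs) is 10 (smallest k with (rs)ᵏ = e), so (rs)⁻¹ = (rs)⁹ = rs⁴.
Check: (rs) · (rs⁴) → (rs) · r = s;   s · s⁴ = e, giving e as required.

Answer: rs⁴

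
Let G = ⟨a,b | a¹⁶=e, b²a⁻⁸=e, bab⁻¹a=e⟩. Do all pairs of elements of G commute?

a·b = ab but b·a = a⁷b⁻¹, so a·b ≠ b·a and G is not abelian.

Answer: No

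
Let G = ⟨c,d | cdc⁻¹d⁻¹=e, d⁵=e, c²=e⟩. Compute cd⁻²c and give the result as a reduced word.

Multiply left to right, reducing at each step:
  c · d⁻² = cd³
  (cd³) · c = d³

Answer: d³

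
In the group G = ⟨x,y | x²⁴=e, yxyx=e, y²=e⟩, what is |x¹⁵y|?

Compute successive powers until reaching e:
  (x¹⁵y)¹ = x¹⁵y, (x¹⁵y)² = e.
The smallest positive k with (x¹⁵y)ᵏ = e is 2.

Answer: 2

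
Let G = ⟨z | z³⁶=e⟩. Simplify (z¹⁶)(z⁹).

Compute (z¹⁶) · (z⁹) by multiplying left to right and reducing via the relations at each step:
  (z¹⁶) · z⁹ = z²⁵

Answer: z²⁵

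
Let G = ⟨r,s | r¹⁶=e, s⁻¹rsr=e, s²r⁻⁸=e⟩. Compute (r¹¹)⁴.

Compute successive powers of (r¹¹), reducing at each step:
  (r¹¹)²: (r¹¹) · r¹¹ = r⁶
  (r¹¹)³: (r⁶) · r¹¹ = r
  (r¹¹)⁴: r · r¹¹ = r¹²

Answer: r¹²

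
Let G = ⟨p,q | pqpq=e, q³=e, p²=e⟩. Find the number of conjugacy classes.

The conjugacy classes (representative and size) are:
  [e] (size 1), [pq²] (size 3), [q²] (size 2).
Class equation: 1 + 3 + 2 = 6 = |G|. So G has 3 conjugacy classes.

Answer: 3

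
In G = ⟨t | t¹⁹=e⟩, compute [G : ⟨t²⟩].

First find ord(t²) by computing successive powers:
  (t²)¹ = t², (t²)² = t⁴, (t²)³ = t⁶, (t²)⁴ = t⁸, (t²)⁵ = t¹⁰, (t²)⁶ = t¹², (t²)⁷ = t¹⁴, (t²)⁸ = t¹⁶, (t²)⁹ = t¹⁸, (t²)¹⁰ = t, (t²)¹¹ = t³, (t²)¹² = t⁵, (t²)¹³ = t⁷, (t²)¹⁴ = t⁹, (t²)¹⁵ = t¹¹, (t²)¹⁶ = t¹³, (t²)¹⁷ = t¹⁵, (t²)¹⁸ = t¹⁷, (t²)¹⁹ = e.
So |⟨t²⟩| = ord(t²) = 19. With |G| = 19, by Lagrange [G : ⟨t²⟩] = 19/19 = 1.

Answer: 1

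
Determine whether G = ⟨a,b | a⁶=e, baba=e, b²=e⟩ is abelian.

a·b = ab but b·a = a⁵b, so a·b ≠ b·a and G is not abelian.

Answer: No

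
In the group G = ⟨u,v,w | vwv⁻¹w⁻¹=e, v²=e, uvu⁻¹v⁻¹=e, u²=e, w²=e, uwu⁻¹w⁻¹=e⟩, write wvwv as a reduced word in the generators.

Multiply left to right, reducing at each step:
  w · v = vw
  (vw) · w = v
  v · v = e

Answer: e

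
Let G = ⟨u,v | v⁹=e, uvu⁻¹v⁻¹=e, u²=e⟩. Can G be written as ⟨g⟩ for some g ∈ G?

|G| = 18. The element uv has order 18 (its powers give 18 distinct elements), so ⟨uv⟩ = G and G is cyclic.

Answer: Yes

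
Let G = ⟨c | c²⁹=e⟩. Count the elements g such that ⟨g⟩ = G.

G is cyclic of order 29. An element generates G iff its order is 29, and a cyclic group of order 29 has exactly φ(29) = 28 such elements.

Answer: 28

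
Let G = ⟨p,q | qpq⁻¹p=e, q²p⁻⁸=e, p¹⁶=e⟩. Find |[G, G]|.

G' = [G, G] is generated by all commutators. The generator-pair commutators are: [p, q] = p².
The subgroup they normally generate is {e, p², p⁴, p⁶, p⁸, p¹⁰, p¹², p¹⁴}, of order 8.
Check: |G/G'| = 32/8 = 4 is the order of the abelianisation.

Answer: 8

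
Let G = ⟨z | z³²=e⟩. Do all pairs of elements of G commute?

G has a single generator, so G is cyclic and hence abelian.

Answer: Yes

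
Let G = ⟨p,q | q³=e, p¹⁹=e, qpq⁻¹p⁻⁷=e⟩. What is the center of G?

An element z ∈ Z(G) iff z commutes with every generator.
For example e is central: e·p = p = p·e; e·q = q = q·e.
Whereas p ∉ Z(G) since p·q = pq ≠ p⁷q = q·p.
Checking each of the 57 elements this way gives Z(G) = {e}, of order 1.

Answer: {e}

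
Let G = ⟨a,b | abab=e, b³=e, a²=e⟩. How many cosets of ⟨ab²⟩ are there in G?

First find ord(ab²) by computing successive powers:
  (ab²)¹ = ab², (ab²)² = e.
So |⟨ab²⟩| = ord(ab²) = 2. With |G| = 6, by Lagrange [G : ⟨ab²⟩] = 6/2 = 3.

Answer: 3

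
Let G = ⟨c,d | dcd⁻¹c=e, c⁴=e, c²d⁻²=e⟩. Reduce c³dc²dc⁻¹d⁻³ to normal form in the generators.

Multiply left to right, reducing at each step:
  (c³) · d = cd⁻¹
  (cd⁻¹) · c² = cd
  (cd) · d = c³
  (c³) · c⁻¹ = c²
  (c²) · d⁻³ = d⁻¹

Answer: d⁻¹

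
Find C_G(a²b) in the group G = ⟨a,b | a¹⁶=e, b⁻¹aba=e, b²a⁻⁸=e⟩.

⟨a²b⟩ ⊆ C_G(a²b) since powers of a²b commute with a²b; so |C_G(a²b)| ≥ |⟨a²b⟩| = 4.
By orbit–stabilizer, |C_G(a²b)| = |G| / |conj. class of a²b| = 32 / 8 = 4.
The 4 elements commuting with a²b are {e, a⁸, a²b, a²b⁻¹}.

Answer: {e, a⁸, a²b, a²b⁻¹}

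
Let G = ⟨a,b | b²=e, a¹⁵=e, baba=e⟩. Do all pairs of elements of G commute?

a·b = ab but b·a = a¹⁴b, so a·b ≠ b·a and G is not abelian.

Answer: No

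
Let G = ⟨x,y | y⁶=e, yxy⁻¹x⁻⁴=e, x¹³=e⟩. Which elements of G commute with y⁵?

⟨y⁵⟩ ⊆ C_G(y⁵) since powers of y⁵ commute with y⁵; so |C_G(y⁵)| ≥ |⟨y⁵⟩| = 6.
By orbit–stabilizer, |C_G(y⁵)| = |G| / |conj. class of y⁵| = 78 / 13 = 6.
The 6 elements commuting with y⁵ are {e, y, y², y³, y⁴, y⁵}.

Answer: {e, y, y², y³, y⁴, y⁵}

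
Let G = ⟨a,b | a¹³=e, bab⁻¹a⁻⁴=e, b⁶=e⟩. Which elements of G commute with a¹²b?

⟨a¹²b⟩ ⊆ C_G(a¹²b) since powers of a¹²b commute with a¹²b; so |C_G(a¹²b)| ≥ |⟨a¹²b⟩| = 6.
By orbit–stabilizer, |C_G(a¹²b)| = |G| / |conj. class of a¹²b| = 78 / 13 = 6.
The 6 elements commuting with a¹²b are {e, a⁵b³, a⁶b⁴, a⁸b², a¹²b, a¹⁰b⁵}.

Answer: {e, a⁵b³, a⁶b⁴, a⁸b², a¹²b, a¹⁰b⁵}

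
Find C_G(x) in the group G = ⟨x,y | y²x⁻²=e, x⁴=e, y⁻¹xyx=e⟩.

⟨x⟩ ⊆ C_G(x) since powers of x commute with x; so |C_G(x)| ≥ |⟨x⟩| = 4.
By orbit–stabilizer, |C_G(x)| = |G| / |conj. class of x| = 8 / 2 = 4.
The 4 elements commuting with x are {e, x, x², x³}.

Answer: {e, x, x², x³}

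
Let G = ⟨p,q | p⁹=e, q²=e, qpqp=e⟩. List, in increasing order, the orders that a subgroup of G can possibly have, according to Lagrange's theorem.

|G| = 18 = 2 · 3². By Lagrange's theorem the order of any subgroup divides 18; the divisors of 18 are 1, 2, 3, 6, 9, 18.

Answer: 1, 2, 3, 6, 9, 18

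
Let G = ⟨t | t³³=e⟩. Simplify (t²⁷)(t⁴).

Compute (t²⁷) · (t⁴) by multiplying left to right and reducing via the relations at each step:
  (t²⁷) · t⁴ = t³¹

Answer: t³¹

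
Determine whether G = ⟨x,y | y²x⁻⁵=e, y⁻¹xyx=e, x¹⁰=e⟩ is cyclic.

Every cyclic group is abelian. But x·y = xy while y·x = x⁴y⁻¹, so x·y ≠ y·x and G is not abelian. Hence G is not cyclic.

Answer: No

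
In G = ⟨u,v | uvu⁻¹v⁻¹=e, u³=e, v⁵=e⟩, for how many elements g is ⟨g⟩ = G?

G is cyclic of order 15. An element generates G iff its order is 15, and a cyclic group of order 15 has exactly φ(15) = 8 such elements.

Answer: 8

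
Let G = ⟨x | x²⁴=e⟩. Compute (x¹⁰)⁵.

Compute successive powers of (x¹⁰), reducing at each step:
  (x¹⁰)²: (x¹⁰) · x¹⁰ = x²⁰
  (x¹⁰)³: (x²⁰) · x¹⁰ = x⁶
  (x¹⁰)⁴: (x⁶) · x¹⁰ = x¹⁶
  (x¹⁰)⁵: (x¹⁶) · x¹⁰ = x²

Answer: x²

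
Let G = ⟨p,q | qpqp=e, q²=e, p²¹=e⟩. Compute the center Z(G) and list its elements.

An element z ∈ Z(G) iff z commutes with every generator.
For example e is central: e·p = p = p·e; e·q = q = q·e.
Whereas p ∉ Z(G) since p·q = pq ≠ p²⁰q = q·p.
Checking each of the 42 elements this way gives Z(G) = {e}, of order 1.

Answer: {e}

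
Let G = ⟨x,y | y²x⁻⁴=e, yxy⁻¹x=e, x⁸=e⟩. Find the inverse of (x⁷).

The order of (x⁷) is 8 (smallest k with (x⁷)ᵏ = e), so (x⁷)⁻¹ = (x⁷)⁷ = x.
Check: (x⁷) · x → (x⁷) · x = e, giving e as required.

Answer: x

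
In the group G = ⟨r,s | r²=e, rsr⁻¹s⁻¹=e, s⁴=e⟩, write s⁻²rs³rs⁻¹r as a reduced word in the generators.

Multiply left to right, reducing at each step:
  (s²) · r = rs²
  (rs²) · s³ = rs
  (rs) · r = s
  s · s⁻¹ = e
  e · r = r

Answer: r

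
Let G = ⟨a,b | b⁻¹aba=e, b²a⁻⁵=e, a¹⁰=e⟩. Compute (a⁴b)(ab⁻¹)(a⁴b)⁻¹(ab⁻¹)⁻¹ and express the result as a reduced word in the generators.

[(a⁴b), (ab⁻¹)] = (a⁴b)·(ab⁻¹)·(a⁴b)⁻¹·(ab⁻¹)⁻¹.
  (a⁴b) · (ab⁻¹) = a³
  (a³) · (a⁴b⁻¹) = a²b
  (a²b) · (ab) = a⁶

Answer: a⁶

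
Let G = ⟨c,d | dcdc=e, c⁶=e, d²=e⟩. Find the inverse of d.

The order of d is 2 (smallest k with dᵏ = e), so d⁻¹ = d¹ = d.
Check: d · d → d · d = e, giving e as required.

Answer: d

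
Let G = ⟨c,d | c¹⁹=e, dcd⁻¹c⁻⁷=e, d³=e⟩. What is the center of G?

An element z ∈ Z(G) iff z commutes with every generator.
For example e is central: e·c = c = c·e; e·d = d = d·e.
Whereas c ∉ Z(G) since c·d = cd ≠ c⁷d = d·c.
Checking each of the 57 elements this way gives Z(G) = {e}, of order 1.

Answer: {e}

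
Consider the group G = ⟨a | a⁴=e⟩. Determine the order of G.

G is generated by a single element, so G is cyclic. The relator gives a⁴ = e and no smaller power is forced to be e, so the 4 powers {a, e, a², a³} are distinct. Hence |G| = 4.

Answer: 4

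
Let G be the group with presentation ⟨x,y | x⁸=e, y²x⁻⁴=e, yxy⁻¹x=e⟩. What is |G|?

Enumerate words in the generators, reducing via the relations: the distinct elements are
  {e, x, y, xy, x², x³, x⁴, x⁵, x⁶, x⁷, x²y, x³y, y⁻¹, xy⁻¹, x²y⁻¹, x³y⁻¹}.
No further products give new elements, so |G| = 16.

Answer: 16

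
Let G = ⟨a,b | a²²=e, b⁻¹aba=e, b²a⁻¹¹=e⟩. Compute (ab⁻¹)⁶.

Compute successive powers of (ab⁻¹), reducing at each step:
  (ab⁻¹)²: (ab⁻¹) · a = b⁻¹;   (b⁻¹) · b⁻¹ = a¹¹
  (ab⁻¹)³: (a¹¹) · a = a¹²;   (a¹²) · b⁻¹ = ab
  (ab⁻¹)⁴: (ab) · a = b;   b · b⁻¹ = e
  (ab⁻¹)⁵: e · a = a;   a · b⁻¹ = ab⁻¹
  (ab⁻¹)⁶: (ab⁻¹) · a = b⁻¹;   (b⁻¹) · b⁻¹ = a¹¹

Answer: a¹¹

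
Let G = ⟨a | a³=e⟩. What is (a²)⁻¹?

The order of (a²) is 3 (smallest k with (a²)ᵏ = e), so (a²)⁻¹ = (a²)² = a.
Check: (a²) · a → (a²) · a = e, giving e as required.

Answer: a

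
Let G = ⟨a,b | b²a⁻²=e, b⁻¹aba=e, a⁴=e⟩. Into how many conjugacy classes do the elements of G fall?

The conjugacy classes (representative and size) are:
  [e] (size 1), [a³] (size 2), [a²] (size 1), [b⁻¹] (size 2), [ab⁻¹] (size 2).
Class equation: 1 + 2 + 1 + 2 + 2 = 8 = |G|. So G has 5 conjugacy classes.

Answer: 5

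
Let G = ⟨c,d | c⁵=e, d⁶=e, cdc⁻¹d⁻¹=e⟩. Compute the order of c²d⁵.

Compute successive powers until reaching e:
  (c²d⁵)¹ = c²d⁵, (c²d⁵)² = c⁴d⁴, (c²d⁵)³ = cd³, (c²d⁵)⁴ = c³d², (c²d⁵)⁵ = d, (c²d⁵)⁶ = c², (c²d⁵)⁷ = c⁴d⁵, (c²d⁵)⁸ = cd⁴, (c²d⁵)⁹ = c³d³, (c²d⁵)¹⁰ = d², (c²d⁵)¹¹ = c²d, (c²d⁵)¹² = c⁴, (c²d⁵)¹³ = cd⁵, (c²d⁵)¹⁴ = c³d⁴, (c²d⁵)¹⁵ = d³, (c²d⁵)¹⁶ = c²d², (c²d⁵)¹⁷ = c⁴d, (c²d⁵)¹⁸ = c, (c²d⁵)¹⁹ = c³d⁵, (c²d⁵)²⁰ = d⁴, (c²d⁵)²¹ = c²d³, (c²d⁵)²² = c⁴d², (c²d⁵)²³ = cd, (c²d⁵)²⁴ = c³, (c²d⁵)²⁵ = d⁵, (c²d⁵)²⁶ = c²d⁴, (c²d⁵)²⁷ = c⁴d³, (c²d⁵)²⁸ = cd², (c²d⁵)²⁹ = c³d, (c²d⁵)³⁰ = e.
The smallest positive k with (c²d⁵)ᵏ = e is 30.

Answer: 30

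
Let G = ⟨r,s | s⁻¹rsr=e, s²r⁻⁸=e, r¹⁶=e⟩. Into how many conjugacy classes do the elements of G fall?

The conjugacy classes (representative and size) are:
  [e] (size 1), [r] (size 2), [r¹⁴] (size 2), [r³] (size 2), [r¹²] (size 2), [r⁵] (size 2), [r¹⁰] (size 2), [r⁷] (size 2), [r⁸] (size 1), [r⁶s] (size 8), [r³s⁻¹] (size 8).
Class equation: 1 + 2 + 2 + 2 + 2 + 2 + 2 + 2 + 1 + 8 + 8 = 32 = |G|. So G has 11 conjugacy classes.

Answer: 11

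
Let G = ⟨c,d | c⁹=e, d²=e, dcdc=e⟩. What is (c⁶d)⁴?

Compute successive powers of (c⁶d), reducing at each step:
  (c⁶d)²: (c⁶d) · c⁶ = d;   d · d = e
  (c⁶d)³: e · c⁶ = c⁶;   (c⁶) · d = c⁶d
  (c⁶d)⁴: (c⁶d) · c⁶ = d;   d · d = e

Answer: e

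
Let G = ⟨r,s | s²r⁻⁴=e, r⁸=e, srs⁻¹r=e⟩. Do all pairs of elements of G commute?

r·s = rs but s·r = r³s⁻¹, so r·s ≠ s·r and G is not abelian.

Answer: No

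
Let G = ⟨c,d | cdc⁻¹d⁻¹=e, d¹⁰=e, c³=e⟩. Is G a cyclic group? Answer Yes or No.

|G| = 30. The element cd has order 30 (its powers give 30 distinct elements), so ⟨cd⟩ = G and G is cyclic.

Answer: Yes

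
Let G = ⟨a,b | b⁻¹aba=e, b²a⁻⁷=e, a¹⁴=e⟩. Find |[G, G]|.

G' = [G, G] is generated by all commutators. The generator-pair commutators are: [a, b] = a².
The subgroup they normally generate is {e, a², a⁴, a⁶, a⁸, a¹⁰, a¹²}, of order 7.
Check: |G/G'| = 28/7 = 4 is the order of the abelianisation.

Answer: 7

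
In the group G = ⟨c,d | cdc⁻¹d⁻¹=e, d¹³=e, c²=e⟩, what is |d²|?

Compute successive powers until reaching e:
  (d²)¹ = d², (d²)² = d⁴, (d²)³ = d⁶, (d²)⁴ = d⁸, (d²)⁵ = d¹⁰, (d²)⁶ = d¹², (d²)⁷ = d, (d²)⁸ = d³, (d²)⁹ = d⁵, (d²)¹⁰ = d⁷, (d²)¹¹ = d⁹, (d²)¹² = d¹¹, (d²)¹³ = e.
The smallest positive k with (d²)ᵏ = e is 13.

Answer: 13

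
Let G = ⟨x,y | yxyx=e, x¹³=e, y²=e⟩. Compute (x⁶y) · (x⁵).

Compute (x⁶y) · (x⁵) by multiplying left to right and reducing via the relations at each step:
  (x⁶y) · x⁵ = xy

Answer: xy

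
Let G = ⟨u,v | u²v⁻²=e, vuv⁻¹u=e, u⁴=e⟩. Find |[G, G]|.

G' = [G, G] is generated by all commutators. The generator-pair commutators are: [u, v] = u².
The subgroup they normally generate is {e, u²}, of order 2.
Check: |G/G'| = 8/2 = 4 is the order of the abelianisation.

Answer: 2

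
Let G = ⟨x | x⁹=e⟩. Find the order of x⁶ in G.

Compute successive powers until reaching e:
  (x⁶)¹ = x⁶, (x⁶)² = x³, (x⁶)³ = e.
The smallest positive k with (x⁶)ᵏ = e is 3.

Answer: 3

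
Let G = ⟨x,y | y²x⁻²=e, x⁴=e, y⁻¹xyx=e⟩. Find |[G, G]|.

G' = [G, G] is generated by all commutators. The generator-pair commutators are: [x, y] = x².
The subgroup they normally generate is {e, x²}, of order 2.
Check: |G/G'| = 8/2 = 4 is the order of the abelianisation.

Answer: 2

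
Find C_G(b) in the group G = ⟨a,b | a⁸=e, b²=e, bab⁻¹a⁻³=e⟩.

⟨b⟩ ⊆ C_G(b) since powers of b commute with b; so |C_G(b)| ≥ |⟨b⟩| = 2.
By orbit–stabilizer, |C_G(b)| = |G| / |conj. class of b| = 16 / 4 = 4.
The 4 elements commuting with b are {e, a⁴, b, a⁴b}.

Answer: {e, a⁴, b, a⁴b}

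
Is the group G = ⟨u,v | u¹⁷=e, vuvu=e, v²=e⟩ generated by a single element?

Every cyclic group is abelian. But u·v = uv while v·u = u¹⁶v, so u·v ≠ v·u and G is not abelian. Hence G is not cyclic.

Answer: No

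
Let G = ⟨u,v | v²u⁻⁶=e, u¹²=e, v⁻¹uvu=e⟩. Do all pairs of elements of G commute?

u·v = uv but v·u = u⁵v⁻¹, so u·v ≠ v·u and G is not abelian.

Answer: No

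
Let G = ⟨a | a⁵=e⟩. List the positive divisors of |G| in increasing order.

|G| = 5 = 5. By Lagrange's theorem the order of any subgroup divides 5; the divisors of 5 are 1, 5.

Answer: 1, 5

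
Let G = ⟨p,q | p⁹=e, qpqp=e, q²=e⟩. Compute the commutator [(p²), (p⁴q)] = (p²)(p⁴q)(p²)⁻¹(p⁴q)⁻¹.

[(p²), (p⁴q)] = (p²)·(p⁴q)·(p²)⁻¹·(p⁴q)⁻¹.
  (p²) · (p⁴q) = p⁶q
  (p⁶q) · (p⁷) = p⁸q
  (p⁸q) · (p⁴q) = p⁴

Answer: p⁴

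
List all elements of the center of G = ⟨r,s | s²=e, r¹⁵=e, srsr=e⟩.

An element z ∈ Z(G) iff z commutes with every generator.
For example e is central: e·r = r = r·e; e·s = s = s·e.
Whereas r ∉ Z(G) since r·s = rs ≠ r¹⁴s = s·r.
Checking each of the 30 elements this way gives Z(G) = {e}, of order 1.

Answer: {e}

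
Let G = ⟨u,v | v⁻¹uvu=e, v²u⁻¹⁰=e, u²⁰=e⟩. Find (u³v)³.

Compute successive powers of (u³v), reducing at each step:
  (u³v)²: (u³v) · u³ = v;   v · v = u¹⁰
  (u³v)³: (u¹⁰) · u³ = u¹³;   (u¹³) · v = u³v⁻¹

Answer: u³v⁻¹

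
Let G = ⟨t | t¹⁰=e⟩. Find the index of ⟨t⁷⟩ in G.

First find ord(t⁷) by computing successive powers:
  (t⁷)¹ = t⁷, (t⁷)² = t⁴, (t⁷)³ = t, (t⁷)⁴ = t⁸, (t⁷)⁵ = t⁵, (t⁷)⁶ = t², (t⁷)⁷ = t⁹, (t⁷)⁸ = t⁶, (t⁷)⁹ = t³, (t⁷)¹⁰ = e.
So |⟨t⁷⟩| = ord(t⁷) = 10. With |G| = 10, by Lagrange [G : ⟨t⁷⟩] = 10/10 = 1.

Answer: 1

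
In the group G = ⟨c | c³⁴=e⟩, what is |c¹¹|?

Compute successive powers until reaching e:
  (c¹¹)¹ = c¹¹, (c¹¹)² = c²², (c¹¹)³ = c³³, (c¹¹)⁴ = c¹⁰, (c¹¹)⁵ = c²¹, (c¹¹)⁶ = c³², (c¹¹)⁷ = c⁹, (c¹¹)⁸ = c²⁰, (c¹¹)⁹ = c³¹, (c¹¹)¹⁰ = c⁸, (c¹¹)¹¹ = c¹⁹, (c¹¹)¹² = c³⁰, (c¹¹)¹³ = c⁷, (c¹¹)¹⁴ = c¹⁸, (c¹¹)¹⁵ = c²⁹, (c¹¹)¹⁶ = c⁶, (c¹¹)¹⁷ = c¹⁷, (c¹¹)¹⁸ = c²⁸, (c¹¹)¹⁹ = c⁵, (c¹¹)²⁰ = c¹⁶, (c¹¹)²¹ = c²⁷, (c¹¹)²² = c⁴, (c¹¹)²³ = c¹⁵, (c¹¹)²⁴ = c²⁶, (c¹¹)²⁵ = c³, (c¹¹)²⁶ = c¹⁴, (c¹¹)²⁷ = c²⁵, (c¹¹)²⁸ = c², (c¹¹)²⁹ = c¹³, (c¹¹)³⁰ = c²⁴, (c¹¹)³¹ = c, (c¹¹)³² = c¹², (c¹¹)³³ = c²³, (c¹¹)³⁴ = e.
The smallest positive k with (c¹¹)ᵏ = e is 34.

Answer: 34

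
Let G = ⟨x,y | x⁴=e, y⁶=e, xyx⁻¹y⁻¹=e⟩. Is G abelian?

Each pair of generators commutes: x·y = xy = y·x. Since the generators pairwise commute, every element of G commutes with every other, so G is abelian.

Answer: Yes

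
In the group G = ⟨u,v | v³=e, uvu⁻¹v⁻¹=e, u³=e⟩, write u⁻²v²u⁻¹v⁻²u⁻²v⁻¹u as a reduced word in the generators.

Multiply left to right, reducing at each step:
  u · v² = uv²
  (uv²) · u⁻¹ = v²
  (v²) · v⁻² = e
  e · u⁻² = u
  u · v⁻¹ = uv²
  (uv²) · u = u²v²

Answer: u²v²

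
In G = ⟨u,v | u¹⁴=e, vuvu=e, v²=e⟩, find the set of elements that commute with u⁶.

⟨u⁶⟩ ⊆ C_G(u⁶) since powers of u⁶ commute with u⁶; so |C_G(u⁶)| ≥ |⟨u⁶⟩| = 7.
By orbit–stabilizer, |C_G(u⁶)| = |G| / |conj. class of u⁶| = 28 / 2 = 14.
The 14 elements commuting with u⁶ are {e, u, u², u³, u⁴, u⁵, u⁶, u⁷, u⁸, u⁹, u¹⁰, u¹¹, u¹², u¹³}.

Answer: {e, u, u², u³, u⁴, u⁵, u⁶, u⁷, u⁸, u⁹, u¹⁰, u¹¹, u¹², u¹³}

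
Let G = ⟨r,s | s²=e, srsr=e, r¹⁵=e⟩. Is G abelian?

r·s = rs but s·r = r¹⁴s, so r·s ≠ s·r and G is not abelian.

Answer: No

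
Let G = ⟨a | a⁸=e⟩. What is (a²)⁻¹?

The order of (a²) is 4 (smallest k with (a²)ᵏ = e), so (a²)⁻¹ = (a²)³ = a⁶.
Check: (a²) · (a⁶) → (a²) · a⁶ = e, giving e as required.

Answer: a⁶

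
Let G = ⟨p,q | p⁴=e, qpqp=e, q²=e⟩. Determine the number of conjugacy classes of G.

The conjugacy classes (representative and size) are:
  [e] (size 1), [p] (size 2), [p²] (size 1), [p²q] (size 2), [p³q] (size 2).
Class equation: 1 + 2 + 1 + 2 + 2 = 8 = |G|. So G has 5 conjugacy classes.

Answer: 5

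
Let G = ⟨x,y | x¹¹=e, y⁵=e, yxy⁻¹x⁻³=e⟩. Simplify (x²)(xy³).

Compute (x²) · (xy³) by multiplying left to right and reducing via the relations at each step:
  (x²) · x = x³
  (x³) · y³ = x³y³

Answer: x³y³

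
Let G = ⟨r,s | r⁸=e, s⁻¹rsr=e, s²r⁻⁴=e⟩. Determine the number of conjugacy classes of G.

The conjugacy classes (representative and size) are:
  [e] (size 1), [r⁷] (size 2), [r⁶] (size 2), [r³] (size 2), [r⁴] (size 1), [r²s⁻¹] (size 4), [r³s⁻¹] (size 4).
Class equation: 1 + 2 + 2 + 2 + 1 + 4 + 4 = 16 = |G|. So G has 7 conjugacy classes.

Answer: 7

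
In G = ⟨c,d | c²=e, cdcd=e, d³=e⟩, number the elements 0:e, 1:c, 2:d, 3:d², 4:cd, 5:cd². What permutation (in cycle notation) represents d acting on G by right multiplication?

(0 2 3)(1 4 5)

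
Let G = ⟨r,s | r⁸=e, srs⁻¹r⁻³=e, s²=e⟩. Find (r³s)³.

Compute successive powers of (r³s), reducing at each step:
  (r³s)²: (r³s) · r³ = r⁴s;   (r⁴s) · s = r⁴
  (r³s)³: (r⁴) · r³ = r⁷;   (r⁷) · s = r⁷s

Answer: r⁷s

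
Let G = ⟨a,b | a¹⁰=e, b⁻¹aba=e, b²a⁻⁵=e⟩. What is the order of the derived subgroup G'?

G' = [G, G] is generated by all commutators. The generator-pair commutators are: [a, b] = a².
The subgroup they normally generate is {e, a², a⁴, a⁶, a⁸}, of order 5.
Check: |G/G'| = 20/5 = 4 is the order of the abelianisation.

Answer: 5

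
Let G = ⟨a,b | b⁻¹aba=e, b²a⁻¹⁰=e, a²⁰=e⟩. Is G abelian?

a·b = ab but b·a = a⁹b⁻¹, so a·b ≠ b·a and G is not abelian.

Answer: No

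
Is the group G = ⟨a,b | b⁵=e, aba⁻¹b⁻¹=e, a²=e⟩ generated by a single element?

|G| = 10. The element ab has order 10 (its powers give 10 distinct elements), so ⟨ab⟩ = G and G is cyclic.

Answer: Yes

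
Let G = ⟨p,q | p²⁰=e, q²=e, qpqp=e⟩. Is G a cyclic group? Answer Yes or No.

Every cyclic group is abelian. But p·q = pq while q·p = p¹⁹q, so p·q ≠ q·p and G is not abelian. Hence G is not cyclic.

Answer: No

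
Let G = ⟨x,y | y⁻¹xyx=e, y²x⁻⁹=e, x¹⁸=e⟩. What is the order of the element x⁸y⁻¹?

Compute successive powers until reaching e:
  (x⁸y⁻¹)¹ = x⁸y⁻¹, (x⁸y⁻¹)² = x⁹, (x⁸y⁻¹)³ = x⁸y, (x⁸y⁻¹)⁴ = e.
The smallest positive k with (x⁸y⁻¹)ᵏ = e is 4.

Answer: 4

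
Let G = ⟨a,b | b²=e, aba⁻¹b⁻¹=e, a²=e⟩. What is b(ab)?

Compute b · (ab) by multiplying left to right and reducing via the relations at each step:
  b · a = ab
  (ab) · b = a

Answer: a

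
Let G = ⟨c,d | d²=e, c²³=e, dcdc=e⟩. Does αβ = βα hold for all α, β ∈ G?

c·d = cd but d·c = c²²d, so c·d ≠ d·c and G is not abelian.

Answer: No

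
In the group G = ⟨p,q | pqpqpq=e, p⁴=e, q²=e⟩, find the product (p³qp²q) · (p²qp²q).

Compute (p³qp²q) · (p²qp²q) by multiplying left to right and reducing via the relations at each step:
  (p³qp²q) · p² = pqp²q
  (pqp²q) · q = pqp²
  (pqp²) · p² = pq
  (pq) · q = p

Answer: p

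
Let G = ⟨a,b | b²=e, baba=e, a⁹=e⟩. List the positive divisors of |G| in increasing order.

|G| = 18 = 2 · 3². By Lagrange's theorem the order of any subgroup divides 18; the divisors of 18 are 1, 2, 3, 6, 9, 18.

Answer: 1, 2, 3, 6, 9, 18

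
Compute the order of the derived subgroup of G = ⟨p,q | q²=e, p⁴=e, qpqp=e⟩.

G' = [G, G] is generated by all commutators. The generator-pair commutators are: [p, q] = p².
The subgroup they normally generate is {e, p²}, of order 2.
Check: |G/G'| = 8/2 = 4 is the order of the abelianisation.

Answer: 2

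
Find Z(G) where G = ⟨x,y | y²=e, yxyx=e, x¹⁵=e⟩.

An element z ∈ Z(G) iff z commutes with every generator.
For example e is central: e·x = x = x·e; e·y = y = y·e.
Whereas x ∉ Z(G) since x·y = xy ≠ x¹⁴y = y·x.
Checking each of the 30 elements this way gives Z(G) = {e}, of order 1.

Answer: {e}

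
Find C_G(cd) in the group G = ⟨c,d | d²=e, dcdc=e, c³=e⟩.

⟨cd⟩ ⊆ C_G(cd) since powers of cd commute with cd; so |C_G(cd)| ≥ |⟨cd⟩| = 2.
By orbit–stabilizer, |C_G(cd)| = |G| / |conj. class of cd| = 6 / 3 = 2.
The 2 elements commuting with cd are {e, cd}.

Answer: {e, cd}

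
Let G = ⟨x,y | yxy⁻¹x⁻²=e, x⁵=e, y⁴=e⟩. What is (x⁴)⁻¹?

The order of (x⁴) is 5 (smallest k with (x⁴)ᵏ = e), so (x⁴)⁻¹ = (x⁴)⁴ = x.
Check: (x⁴) · x → (x⁴) · x = e, giving e as required.

Answer: x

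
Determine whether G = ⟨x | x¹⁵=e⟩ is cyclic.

|G| = 15. The element x has order 15 (its powers give 15 distinct elements), so ⟨x⟩ = G and G is cyclic.

Answer: Yes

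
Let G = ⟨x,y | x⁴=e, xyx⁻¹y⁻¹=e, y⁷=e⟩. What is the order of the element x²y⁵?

Compute successive powers until reaching e:
  (x²y⁵)¹ = x²y⁵, (x²y⁵)² = y³, (x²y⁵)³ = x²y, (x²y⁵)⁴ = y⁶, (x²y⁵)⁵ = x²y⁴, (x²y⁵)⁶ = y², (x²y⁵)⁷ = x², (x²y⁵)⁸ = y⁵, (x²y⁵)⁹ = x²y³, (x²y⁵)¹⁰ = y, (x²y⁵)¹¹ = x²y⁶, (x²y⁵)¹² = y⁴, (x²y⁵)¹³ = x²y², (x²y⁵)¹⁴ = e.
The smallest positive k with (x²y⁵)ᵏ = e is 14.

Answer: 14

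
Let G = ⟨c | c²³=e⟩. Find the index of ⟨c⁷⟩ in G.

First find ord(c⁷) by computing successive powers:
  (c⁷)¹ = c⁷, (c⁷)² = c¹⁴, (c⁷)³ = c²¹, (c⁷)⁴ = c⁵, (c⁷)⁵ = c¹², (c⁷)⁶ = c¹⁹, (c⁷)⁷ = c³, (c⁷)⁸ = c¹⁰, (c⁷)⁹ = c¹⁷, (c⁷)¹⁰ = c, (c⁷)¹¹ = c⁸, (c⁷)¹² = c¹⁵, (c⁷)¹³ = c²², (c⁷)¹⁴ = c⁶, (c⁷)¹⁵ = c¹³, (c⁷)¹⁶ = c²⁰, (c⁷)¹⁷ = c⁴, (c⁷)¹⁸ = c¹¹, (c⁷)¹⁹ = c¹⁸, (c⁷)²⁰ = c², (c⁷)²¹ = c⁹, (c⁷)²² = c¹⁶, (c⁷)²³ = e.
So |⟨c⁷⟩| = ord(c⁷) = 23. With |G| = 23, by Lagrange [G : ⟨c⁷⟩] = 23/23 = 1.

Answer: 1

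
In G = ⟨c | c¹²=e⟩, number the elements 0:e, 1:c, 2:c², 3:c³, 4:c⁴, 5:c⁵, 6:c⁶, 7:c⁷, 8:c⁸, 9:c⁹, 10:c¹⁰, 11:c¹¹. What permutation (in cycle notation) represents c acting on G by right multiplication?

(0 1 2 3 4 5 6 7 8 9 10 11)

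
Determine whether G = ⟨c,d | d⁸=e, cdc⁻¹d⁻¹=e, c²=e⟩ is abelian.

Each pair of generators commutes: c·d = cd = d·c. Since the generators pairwise commute, every element of G commutes with every other, so G is abelian.

Answer: Yes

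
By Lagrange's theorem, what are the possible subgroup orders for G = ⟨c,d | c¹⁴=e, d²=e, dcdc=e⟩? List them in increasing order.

|G| = 28 = 2² · 7. By Lagrange's theorem the order of any subgroup divides 28; the divisors of 28 are 1, 2, 4, 7, 14, 28.

Answer: 1, 2, 4, 7, 14, 28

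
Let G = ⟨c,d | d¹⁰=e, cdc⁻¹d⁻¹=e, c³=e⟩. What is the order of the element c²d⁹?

Compute successive powers until reaching e:
  (c²d⁹)¹ = c²d⁹, (c²d⁹)² = cd⁸, (c²d⁹)³ = d⁷, (c²d⁹)⁴ = c²d⁶, (c²d⁹)⁵ = cd⁵, (c²d⁹)⁶ = d⁴, (c²d⁹)⁷ = c²d³, (c²d⁹)⁸ = cd², (c²d⁹)⁹ = d, (c²d⁹)¹⁰ = c², (c²d⁹)¹¹ = cd⁹, (c²d⁹)¹² = d⁸, (c²d⁹)¹³ = c²d⁷, (c²d⁹)¹⁴ = cd⁶, (c²d⁹)¹⁵ = d⁵, (c²d⁹)¹⁶ = c²d⁴, (c²d⁹)¹⁷ = cd³, (c²d⁹)¹⁸ = d², (c²d⁹)¹⁹ = c²d, (c²d⁹)²⁰ = c, (c²d⁹)²¹ = d⁹, (c²d⁹)²² = c²d⁸, (c²d⁹)²³ = cd⁷, (c²d⁹)²⁴ = d⁶, (c²d⁹)²⁵ = c²d⁵, (c²d⁹)²⁶ = cd⁴, (c²d⁹)²⁷ = d³, (c²d⁹)²⁸ = c²d², (c²d⁹)²⁹ = cd, (c²d⁹)³⁰ = e.
The smallest positive k with (c²d⁹)ᵏ = e is 30.

Answer: 30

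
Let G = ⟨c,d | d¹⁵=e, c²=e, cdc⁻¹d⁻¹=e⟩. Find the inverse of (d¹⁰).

The order of (d¹⁰) is 3 (smallest k with (d¹⁰)ᵏ = e), so (d¹⁰)⁻¹ = (d¹⁰)² = d⁵.
Check: (d¹⁰) · (d⁵) → (d¹⁰) · d⁵ = e, giving e as required.

Answer: d⁵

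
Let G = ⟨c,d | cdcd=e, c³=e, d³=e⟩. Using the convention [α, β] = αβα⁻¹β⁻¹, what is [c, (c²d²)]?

[c, (c²d²)] = c·(c²d²)·c⁻¹·(c²d²)⁻¹.
  c · (c²d²) = d²
  (d²) · (c²) = cd
  (cd) · (c²d²) = cd²c

Answer: cd²c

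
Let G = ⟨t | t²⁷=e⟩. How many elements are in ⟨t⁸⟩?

|⟨t⁸⟩| equals the order of t⁸. Compute successive powers until reaching e:
  (t⁸)¹ = t⁸, (t⁸)² = t¹⁶, (t⁸)³ = t²⁴, (t⁸)⁴ = t⁵, (t⁸)⁵ = t¹³, (t⁸)⁶ = t²¹, (t⁸)⁷ = t², (t⁸)⁸ = t¹⁰, (t⁸)⁹ = t¹⁸, (t⁸)¹⁰ = t²⁶, (t⁸)¹¹ = t⁷, (t⁸)¹² = t¹⁵, (t⁸)¹³ = t²³, (t⁸)¹⁴ = t⁴, (t⁸)¹⁵ = t¹², (t⁸)¹⁶ = t²⁰, (t⁸)¹⁷ = t, (t⁸)¹⁸ = t⁹, (t⁸)¹⁹ = t¹⁷, (t⁸)²⁰ = t²⁵, (t⁸)²¹ = t⁶, (t⁸)²² = t¹⁴, (t⁸)²³ = t²², (t⁸)²⁴ = t³, (t⁸)²⁵ = t¹¹, (t⁸)²⁶ = t¹⁹, (t⁸)²⁷ = e.
The smallest positive k with (t⁸)ᵏ = e is 27, so |⟨t⁸⟩| = 27.

Answer: 27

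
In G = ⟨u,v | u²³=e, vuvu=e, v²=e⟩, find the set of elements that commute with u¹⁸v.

⟨u¹⁸v⟩ ⊆ C_G(u¹⁸v) since powers of u¹⁸v commute with u¹⁸v; so |C_G(u¹⁸v)| ≥ |⟨u¹⁸v⟩| = 2.
By orbit–stabilizer, |C_G(u¹⁸v)| = |G| / |conj. class of u¹⁸v| = 46 / 23 = 2.
The 2 elements commuting with u¹⁸v are {e, u¹⁸v}.

Answer: {e, u¹⁸v}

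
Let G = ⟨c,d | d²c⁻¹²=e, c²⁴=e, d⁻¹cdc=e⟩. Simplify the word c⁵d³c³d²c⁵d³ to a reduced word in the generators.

Multiply left to right, reducing at each step:
  (c⁵) · d³ = c⁵d⁻¹
  (c⁵d⁻¹) · c³ = c²d⁻¹
  (c²d⁻¹) · d² = c²d
  (c²d) · c⁵ = c⁹d⁻¹
  (c⁹d⁻¹) · d³ = c²¹

Answer: c²¹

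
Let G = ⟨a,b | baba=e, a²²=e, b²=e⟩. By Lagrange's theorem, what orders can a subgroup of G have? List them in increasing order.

|G| = 44 = 2² · 11. By Lagrange's theorem the order of any subgroup divides 44; the divisors of 44 are 1, 2, 4, 11, 22, 44.

Answer: 1, 2, 4, 11, 22, 44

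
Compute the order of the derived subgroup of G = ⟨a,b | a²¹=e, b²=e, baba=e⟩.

G' = [G, G] is generated by all commutators. The generator-pair commutators are: [a, b] = a².
The subgroup they normally generate is {e, a, a², a³, a⁴, a⁵, a⁶, a⁷, a⁸, a⁹, a¹⁰, a¹¹, a¹², a¹³, a¹⁴, a¹⁵, a¹⁶, a¹⁷, a¹⁸, a¹⁹, a²⁰}, of order 21.
Check: |G/G'| = 42/21 = 2 is the order of the abelianisation.

Answer: 21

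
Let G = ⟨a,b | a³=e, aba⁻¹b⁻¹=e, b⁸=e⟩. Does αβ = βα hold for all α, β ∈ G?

Each pair of generators commutes: a·b = ab = b·a. Since the generators pairwise commute, every element of G commutes with every other, so G is abelian.

Answer: Yes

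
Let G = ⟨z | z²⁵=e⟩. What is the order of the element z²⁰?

Compute successive powers until reaching e:
  (z²⁰)¹ = z²⁰, (z²⁰)² = z¹⁵, (z²⁰)³ = z¹⁰, (z²⁰)⁴ = z⁵, (z²⁰)⁵ = e.
The smallest positive k with (z²⁰)ᵏ = e is 5.

Answer: 5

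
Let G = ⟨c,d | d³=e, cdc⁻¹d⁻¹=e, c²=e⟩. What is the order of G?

Enumerate words in the generators, reducing via the relations: the distinct elements are
  {c, d, e, cd, d², cd²}.
No further products give new elements, so |G| = 6.

Answer: 6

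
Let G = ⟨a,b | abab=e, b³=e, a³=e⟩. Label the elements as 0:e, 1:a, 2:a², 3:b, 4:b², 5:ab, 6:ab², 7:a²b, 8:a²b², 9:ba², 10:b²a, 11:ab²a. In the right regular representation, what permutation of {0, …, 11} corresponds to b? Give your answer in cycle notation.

(0 3 4)(1 5 6)(2 7 8)(9 11 10)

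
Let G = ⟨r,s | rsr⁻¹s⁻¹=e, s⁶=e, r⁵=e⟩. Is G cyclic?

|G| = 30. The element rs has order 30 (its powers give 30 distinct elements), so ⟨rs⟩ = G and G is cyclic.

Answer: Yes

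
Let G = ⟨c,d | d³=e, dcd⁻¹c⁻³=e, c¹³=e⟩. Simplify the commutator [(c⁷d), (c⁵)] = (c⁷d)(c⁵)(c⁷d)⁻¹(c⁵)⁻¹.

[(c⁷d), (c⁵)] = (c⁷d)·(c⁵)·(c⁷d)⁻¹·(c⁵)⁻¹.
  (c⁷d) · (c⁵) = c⁹d
  (c⁹d) · (c²d²) = c²
  (c²) · (c⁸) = c¹⁰

Answer: c¹⁰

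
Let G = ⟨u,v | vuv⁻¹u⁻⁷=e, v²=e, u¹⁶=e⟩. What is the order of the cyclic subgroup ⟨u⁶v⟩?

|⟨u⁶v⟩| equals the order of u⁶v. Compute successive powers until reaching e:
  (u⁶v)¹ = u⁶v, (u⁶v)² = e.
The smallest positive k with (u⁶v)ᵏ = e is 2, so |⟨u⁶v⟩| = 2.

Answer: 2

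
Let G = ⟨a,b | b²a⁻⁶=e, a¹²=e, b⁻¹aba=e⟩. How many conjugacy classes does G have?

The conjugacy classes (representative and size) are:
  [e] (size 1), [a¹¹] (size 2), [a²] (size 2), [a⁹] (size 2), [a⁴] (size 2), [a⁵] (size 2), [a⁶] (size 1), [a²b] (size 6), [ab] (size 6).
Class equation: 1 + 2 + 2 + 2 + 2 + 2 + 1 + 6 + 6 = 24 = |G|. So G has 9 conjugacy classes.

Answer: 9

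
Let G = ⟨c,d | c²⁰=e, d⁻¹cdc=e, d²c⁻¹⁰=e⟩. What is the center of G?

An element z ∈ Z(G) iff z commutes with every generator.
For example c¹⁰ is central: (c¹⁰)·c = c¹¹ = c·(c¹⁰); (c¹⁰)·d = d⁻¹ = d·(c¹⁰).
Whereas c ∉ Z(G) since c·d = cd ≠ c⁹d⁻¹ = d·c.
Checking each of the 40 elements this way gives Z(G) = {e, c¹⁰}, of order 2.

Answer: {e, c¹⁰}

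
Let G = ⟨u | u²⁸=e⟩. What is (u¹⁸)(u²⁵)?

Compute (u¹⁸) · (u²⁵) by multiplying left to right and reducing via the relations at each step:
  (u¹⁸) · u²⁵ = u¹⁵

Answer: u¹⁵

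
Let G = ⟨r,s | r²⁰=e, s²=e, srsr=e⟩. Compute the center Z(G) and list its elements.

An element z ∈ Z(G) iff z commutes with every generator.
For example r¹⁰ is central: (r¹⁰)·r = r¹¹ = r·(r¹⁰); (r¹⁰)·s = r¹⁰s = s·(r¹⁰).
Whereas r ∉ Z(G) since r·s = rs ≠ r¹⁹s = s·r.
Checking each of the 40 elements this way gives Z(G) = {e, r¹⁰}, of order 2.

Answer: {e, r¹⁰}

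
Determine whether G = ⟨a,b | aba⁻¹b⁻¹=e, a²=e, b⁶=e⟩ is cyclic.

|G| = 12, but the maximum element order in G is 6 < 12. No single element generates all of G, so G is not cyclic.

Answer: No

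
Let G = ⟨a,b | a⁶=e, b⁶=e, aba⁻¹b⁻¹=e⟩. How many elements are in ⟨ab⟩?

|⟨ab⟩| equals the order of ab. Compute successive powers until reaching e:
  (ab)¹ = ab, (ab)² = a²b², (ab)³ = a³b³, (ab)⁴ = a⁴b⁴, (ab)⁵ = a⁵b⁵, (ab)⁶ = e.
The smallest positive k with (ab)ᵏ = e is 6, so |⟨ab⟩| = 6.

Answer: 6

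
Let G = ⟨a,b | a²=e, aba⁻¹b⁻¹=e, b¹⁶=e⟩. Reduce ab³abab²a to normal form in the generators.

Multiply left to right, reducing at each step:
  a · b³ = ab³
  (ab³) · a = b³
  (b³) · b = b⁴
  (b⁴) · a = ab⁴
  (ab⁴) · b² = ab⁶
  (ab⁶) · a = b⁶

Answer: b⁶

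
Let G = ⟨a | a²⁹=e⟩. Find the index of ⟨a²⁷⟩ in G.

First find ord(a²⁷) by computing successive powers:
  (a²⁷)¹ = a²⁷, (a²⁷)² = a²⁵, (a²⁷)³ = a²³, (a²⁷)⁴ = a²¹, (a²⁷)⁵ = a¹⁹, (a²⁷)⁶ = a¹⁷, (a²⁷)⁷ = a¹⁵, (a²⁷)⁸ = a¹³, (a²⁷)⁹ = a¹¹, (a²⁷)¹⁰ = a⁹, (a²⁷)¹¹ = a⁷, (a²⁷)¹² = a⁵, (a²⁷)¹³ = a³, (a²⁷)¹⁴ = a, (a²⁷)¹⁵ = a²⁸, (a²⁷)¹⁶ = a²⁶, (a²⁷)¹⁷ = a²⁴, (a²⁷)¹⁸ = a²², (a²⁷)¹⁹ = a²⁰, (a²⁷)²⁰ = a¹⁸, (a²⁷)²¹ = a¹⁶, (a²⁷)²² = a¹⁴, (a²⁷)²³ = a¹², (a²⁷)²⁴ = a¹⁰, (a²⁷)²⁵ = a⁸, (a²⁷)²⁶ = a⁶, (a²⁷)²⁷ = a⁴, (a²⁷)²⁸ = a², (a²⁷)²⁹ = e.
So |⟨a²⁷⟩| = ord(a²⁷) = 29. With |G| = 29, by Lagrange [G : ⟨a²⁷⟩] = 29/29 = 1.

Answer: 1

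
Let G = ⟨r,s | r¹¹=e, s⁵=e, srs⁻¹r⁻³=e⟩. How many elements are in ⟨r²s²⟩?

|⟨r²s²⟩| equals the order of r²s². Compute successive powers until reaching e:
  (r²s²)¹ = r²s², (r²s²)² = r⁹s⁴, (r²s²)³ = r⁶s, (r²s²)⁴ = rs³, (r²s²)⁵ = e.
The smallest positive k with (r²s²)ᵏ = e is 5, so |⟨r²s²⟩| = 5.

Answer: 5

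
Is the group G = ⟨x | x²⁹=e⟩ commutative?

G has a single generator, so G is cyclic and hence abelian.

Answer: Yes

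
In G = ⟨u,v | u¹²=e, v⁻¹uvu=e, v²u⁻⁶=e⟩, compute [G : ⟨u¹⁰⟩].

First find ord(u¹⁰) by computing successive powers:
  (u¹⁰)¹ = u¹⁰, (u¹⁰)² = u⁸, (u¹⁰)³ = u⁶, (u¹⁰)⁴ = u⁴, (u¹⁰)⁵ = u², (u¹⁰)⁶ = e.
So |⟨u¹⁰⟩| = ord(u¹⁰) = 6. With |G| = 24, by Lagrange [G : ⟨u¹⁰⟩] = 24/6 = 4.

Answer: 4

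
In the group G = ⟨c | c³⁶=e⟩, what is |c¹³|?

Compute successive powers until reaching e:
  (c¹³)¹ = c¹³, (c¹³)² = c²⁶, (c¹³)³ = c³, (c¹³)⁴ = c¹⁶, (c¹³)⁵ = c²⁹, (c¹³)⁶ = c⁶, (c¹³)⁷ = c¹⁹, (c¹³)⁸ = c³², (c¹³)⁹ = c⁹, (c¹³)¹⁰ = c²², (c¹³)¹¹ = c³⁵, (c¹³)¹² = c¹², (c¹³)¹³ = c²⁵, (c¹³)¹⁴ = c², (c¹³)¹⁵ = c¹⁵, (c¹³)¹⁶ = c²⁸, (c¹³)¹⁷ = c⁵, (c¹³)¹⁸ = c¹⁸, (c¹³)¹⁹ = c³¹, (c¹³)²⁰ = c⁸, (c¹³)²¹ = c²¹, (c¹³)²² = c³⁴, (c¹³)²³ = c¹¹, (c¹³)²⁴ = c²⁴, (c¹³)²⁵ = c, (c¹³)²⁶ = c¹⁴, (c¹³)²⁷ = c²⁷, (c¹³)²⁸ = c⁴, (c¹³)²⁹ = c¹⁷, (c¹³)³⁰ = c³⁰, (c¹³)³¹ = c⁷, (c¹³)³² = c²⁰, (c¹³)³³ = c³³, (c¹³)³⁴ = c¹⁰, (c¹³)³⁵ = c²³, (c¹³)³⁶ = e.
The smallest positive k with (c¹³)ᵏ = e is 36.

Answer: 36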